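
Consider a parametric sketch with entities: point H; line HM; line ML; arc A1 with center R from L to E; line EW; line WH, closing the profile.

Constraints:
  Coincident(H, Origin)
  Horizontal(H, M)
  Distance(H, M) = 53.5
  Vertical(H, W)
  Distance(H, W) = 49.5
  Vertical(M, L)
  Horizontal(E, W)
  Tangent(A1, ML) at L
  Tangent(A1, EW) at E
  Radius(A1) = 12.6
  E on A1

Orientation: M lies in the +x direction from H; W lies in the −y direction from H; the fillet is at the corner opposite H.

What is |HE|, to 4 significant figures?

64.21

The virtual corner opposite H is at (53.50, -49.50). Since A1 is tangent to ML there, RL ⟂ ML and tangency of A1 to EW means the radius RE is perpendicular to EW, with radius 12.6, so the center R sits 12.6 in from both sides at R = (40.90, -36.90). That places the tangent points at L = (53.50, -36.90) on ML and E = (40.90, -49.50) on EW. Then |HE| = |E − H| = 64.21.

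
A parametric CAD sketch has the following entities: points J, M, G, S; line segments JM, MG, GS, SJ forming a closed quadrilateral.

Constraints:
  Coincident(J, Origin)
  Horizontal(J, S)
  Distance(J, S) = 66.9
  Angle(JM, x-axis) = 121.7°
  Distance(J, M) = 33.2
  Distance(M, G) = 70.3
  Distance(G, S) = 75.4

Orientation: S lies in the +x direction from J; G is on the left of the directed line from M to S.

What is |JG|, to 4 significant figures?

80.22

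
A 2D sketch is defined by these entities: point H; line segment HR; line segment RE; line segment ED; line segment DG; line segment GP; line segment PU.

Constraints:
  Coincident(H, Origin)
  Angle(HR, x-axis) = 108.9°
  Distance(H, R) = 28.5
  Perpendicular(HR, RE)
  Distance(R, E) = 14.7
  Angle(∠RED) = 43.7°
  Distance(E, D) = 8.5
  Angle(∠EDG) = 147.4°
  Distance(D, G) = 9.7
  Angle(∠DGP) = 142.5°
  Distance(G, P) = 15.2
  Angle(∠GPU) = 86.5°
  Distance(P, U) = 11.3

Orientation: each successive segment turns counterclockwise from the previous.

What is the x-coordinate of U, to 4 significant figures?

-3.623

∠DGP = 142.5° gives GP at 45.30° from the x-axis; with |GP| = 15.2, P = (4.879, 30.76). ∠GPU = 86.5° gives PU at 138.8° from the x-axis; with |PU| = 11.3, U = (-3.623, 38.20). So U.x = -3.623.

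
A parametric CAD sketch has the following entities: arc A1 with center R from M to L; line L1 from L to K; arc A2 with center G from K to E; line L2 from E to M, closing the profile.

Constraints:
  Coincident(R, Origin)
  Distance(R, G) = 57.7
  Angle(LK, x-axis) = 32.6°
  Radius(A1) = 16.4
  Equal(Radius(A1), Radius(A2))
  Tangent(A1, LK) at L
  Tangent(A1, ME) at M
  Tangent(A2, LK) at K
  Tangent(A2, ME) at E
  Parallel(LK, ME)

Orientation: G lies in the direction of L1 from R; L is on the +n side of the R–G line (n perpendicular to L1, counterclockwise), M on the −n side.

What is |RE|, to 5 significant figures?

59.985

The slot axis is L1's direction at 32.6°, so u = (cos 32.6°, sin 32.6°) = (0.84245, 0.53877) and n = (−sin 32.6°, cos 32.6°) = (-0.53877, 0.84245). R is at the origin and G lies 57.7 along u from R, so G = 57.7·u = (48.610, 31.087). Tangency of A1 to both parallel lines with radius 16.4 puts L and M at R ± 16.4·n: L = (-8.8358, 13.816), M = (8.8358, -13.816). Equal radii place K and E the same way about G: K = G + 16.4·n = (39.774, 44.903), E = G − 16.4·n = (57.445, 17.271). Then |RE| = |E − R| = 59.985.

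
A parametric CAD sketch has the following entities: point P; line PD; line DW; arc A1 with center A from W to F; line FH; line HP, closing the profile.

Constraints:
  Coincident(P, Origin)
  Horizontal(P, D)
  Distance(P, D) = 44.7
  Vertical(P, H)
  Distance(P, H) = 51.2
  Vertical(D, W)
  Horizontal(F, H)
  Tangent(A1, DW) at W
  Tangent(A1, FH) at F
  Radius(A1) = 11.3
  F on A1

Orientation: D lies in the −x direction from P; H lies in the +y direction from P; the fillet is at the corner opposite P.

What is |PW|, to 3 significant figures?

59.9

The virtual corner opposite P is at (-44.7, 51.2). A1 meets DW tangentially, so AW is at right angles to DW and A1 meets FH tangentially, so AF is at right angles to FH, with radius 11.3, so the center A sits 11.3 in from both sides at A = (-33.4, 39.9). That places the tangent points at W = (-44.7, 39.9) on DW and F = (-33.4, 51.2) on FH. Then |PW| = |W − P| = 59.9.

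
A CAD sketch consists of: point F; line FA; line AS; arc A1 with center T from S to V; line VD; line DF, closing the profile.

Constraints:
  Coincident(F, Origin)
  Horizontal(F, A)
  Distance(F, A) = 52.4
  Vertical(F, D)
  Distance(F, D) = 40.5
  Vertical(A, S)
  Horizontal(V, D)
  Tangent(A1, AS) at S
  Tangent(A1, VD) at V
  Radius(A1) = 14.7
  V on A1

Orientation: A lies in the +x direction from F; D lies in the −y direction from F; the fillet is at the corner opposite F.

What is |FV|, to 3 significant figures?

55.3

F is at the origin; F and A share the same y with |FA| = 52.4 and A on the +x side, so A = (52.4, 0.00). F and D share the same x with |FD| = 40.5 and D on the −y side, so D = (0.00, -40.5). The virtual corner opposite F is at (52.4, -40.5). The tangent condition forces TS to be normal to AS and A1 meets VD tangentially, so TV is at right angles to VD, with radius 14.7, so the center T sits 14.7 in from both sides at T = (37.7, -25.8). That places the tangent points at S = (52.4, -25.8) on AS and V = (37.7, -40.5) on VD. Then |FV| = |V − F| = 55.3.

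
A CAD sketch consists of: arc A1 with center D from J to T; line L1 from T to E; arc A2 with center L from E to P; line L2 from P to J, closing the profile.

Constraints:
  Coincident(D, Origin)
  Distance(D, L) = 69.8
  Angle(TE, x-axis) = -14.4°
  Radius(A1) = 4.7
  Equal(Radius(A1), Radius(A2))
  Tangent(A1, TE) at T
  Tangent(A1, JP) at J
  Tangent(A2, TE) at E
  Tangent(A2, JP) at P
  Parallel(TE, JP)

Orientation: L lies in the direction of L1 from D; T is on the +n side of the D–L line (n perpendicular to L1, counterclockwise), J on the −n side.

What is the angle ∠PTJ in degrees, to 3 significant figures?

82.3°

Tangency of A1 to both parallel lines with radius 4.7 puts T and J at D ± 4.7·n: T = (1.17, 4.55), J = (-1.17, -4.55). Equal radii place E and P the same way about L: E = L + 4.7·n = (68.8, -12.8), P = L − 4.7·n = (66.4, -21.9). Then cos ∠PTJ = TP·TJ / (|TP||TJ|), giving 82.3°.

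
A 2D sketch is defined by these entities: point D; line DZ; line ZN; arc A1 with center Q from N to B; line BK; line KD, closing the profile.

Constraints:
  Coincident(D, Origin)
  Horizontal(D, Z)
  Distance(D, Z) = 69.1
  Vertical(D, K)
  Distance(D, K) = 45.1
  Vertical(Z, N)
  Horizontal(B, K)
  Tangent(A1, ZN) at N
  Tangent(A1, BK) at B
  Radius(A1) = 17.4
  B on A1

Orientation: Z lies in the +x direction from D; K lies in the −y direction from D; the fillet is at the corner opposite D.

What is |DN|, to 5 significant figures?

74.445

D is at the origin; D and Z share the same y with |DZ| = 69.1 and Z on the +x side, so Z = (69.100, 0.0000). D and K share the same x with |DK| = 45.1 and K on the −y side, so K = (0.0000, -45.100). The virtual corner opposite D is at (69.100, -45.100). A1 meets ZN tangentially, so QN is at right angles to ZN and tangency of A1 to BK means the radius QB is perpendicular to BK, with radius 17.4, so the center Q sits 17.4 in from both sides at Q = (51.700, -27.700). That places the tangent points at N = (69.100, -27.700) on ZN and B = (51.700, -45.100) on BK. Then |DN| = |N − D| = 74.445.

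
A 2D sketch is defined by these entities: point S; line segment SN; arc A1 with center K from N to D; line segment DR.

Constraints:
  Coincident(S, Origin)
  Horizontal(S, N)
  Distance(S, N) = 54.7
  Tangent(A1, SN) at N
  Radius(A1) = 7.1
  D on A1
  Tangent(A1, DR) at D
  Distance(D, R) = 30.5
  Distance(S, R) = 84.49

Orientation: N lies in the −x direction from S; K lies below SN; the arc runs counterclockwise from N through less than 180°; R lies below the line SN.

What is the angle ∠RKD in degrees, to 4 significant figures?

76.90°

Checks: |SN| = 54.70 ✓; |KN| = 7.100 ✓; |KD| = 7.100 ✓; ∠(KD, DR) = 90.00° ✓; |DR| = 30.50 ✓; |SR| = 84.49 ✓.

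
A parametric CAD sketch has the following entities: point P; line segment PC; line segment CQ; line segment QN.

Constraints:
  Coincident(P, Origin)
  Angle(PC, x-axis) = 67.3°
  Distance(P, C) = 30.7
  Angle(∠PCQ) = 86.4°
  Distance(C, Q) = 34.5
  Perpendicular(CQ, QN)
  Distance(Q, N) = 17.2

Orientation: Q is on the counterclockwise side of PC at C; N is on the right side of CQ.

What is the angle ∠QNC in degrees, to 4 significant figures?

63.50°

P is at the origin; PC runs at 67.3° with length 30.7, so C = 30.7·(cos 67.3°, sin 67.3°) = (11.85, 28.32). ∠PCQ = 86.4°, so CQ runs at 67.3° + (180° − 86.4°) = 160.9° from the x-axis; with |CQ| = 34.5, Q = C + 34.5·(cos 160.9°, sin 160.9°) = (-20.75, 39.61). The perpendicularity gives QN at right angles to CQ; with |QN| = 17.2 on the right of CQ, N = Q + 17.2·(0.3272, 0.9449) = (-15.13, 55.86). Then cos ∠QNC = NQ·NC / (|NQ||NC|), giving 63.50°.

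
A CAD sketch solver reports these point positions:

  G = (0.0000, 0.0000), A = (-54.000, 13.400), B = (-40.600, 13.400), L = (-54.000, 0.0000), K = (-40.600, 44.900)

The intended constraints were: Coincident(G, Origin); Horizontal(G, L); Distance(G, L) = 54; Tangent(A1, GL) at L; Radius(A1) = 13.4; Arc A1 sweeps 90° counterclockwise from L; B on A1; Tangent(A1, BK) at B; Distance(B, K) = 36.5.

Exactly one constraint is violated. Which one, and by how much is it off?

Distance(B, K) = 36.5 — off by 5.00.

G = (0.00, 0.00) ✓; G.y = 0.00, L.y = 0.00 ✓; |GL| = 54.00 ✓; ∠(AL, LG) = 90.00° ✓; |AL| = 13.40 ✓; bearing(A→B) − bearing(A→L) = 90.00° ✓; |AB| = 13.40 ✓; ∠(AB, BK) = 90.00° ✓; |BK| = 31.50 ✗.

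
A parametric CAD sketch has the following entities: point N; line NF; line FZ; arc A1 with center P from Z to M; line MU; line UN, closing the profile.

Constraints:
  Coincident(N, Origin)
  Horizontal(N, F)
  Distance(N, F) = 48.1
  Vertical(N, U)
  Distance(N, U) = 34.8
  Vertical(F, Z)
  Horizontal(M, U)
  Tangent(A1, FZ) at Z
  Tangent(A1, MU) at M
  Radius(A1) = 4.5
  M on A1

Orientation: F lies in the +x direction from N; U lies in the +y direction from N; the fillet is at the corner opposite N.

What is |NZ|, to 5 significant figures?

56.848

The virtual corner opposite N is at (48.100, 34.800). A1 meets FZ tangentially, so PZ is at right angles to FZ and the tangent condition forces PM to be normal to MU, with radius 4.5, so the center P sits 4.5 in from both sides at P = (43.600, 30.300). That places the tangent points at Z = (48.100, 30.300) on FZ and M = (43.600, 34.800) on MU. Then |NZ| = |Z − N| = 56.848.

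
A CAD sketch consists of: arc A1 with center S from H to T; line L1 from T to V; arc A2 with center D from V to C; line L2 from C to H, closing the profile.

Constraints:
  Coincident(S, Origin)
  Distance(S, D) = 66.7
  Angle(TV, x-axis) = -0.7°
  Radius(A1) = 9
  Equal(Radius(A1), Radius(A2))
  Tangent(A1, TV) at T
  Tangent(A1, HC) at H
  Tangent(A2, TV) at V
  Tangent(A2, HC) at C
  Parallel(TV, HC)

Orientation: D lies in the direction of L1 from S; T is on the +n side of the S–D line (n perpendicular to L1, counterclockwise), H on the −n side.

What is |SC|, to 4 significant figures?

67.30

The slot axis is L1's direction at -0.7°, so u = (cos -0.7°, sin -0.7°) = (0.9999, -0.01222) and n = (−sin -0.7°, cos -0.7°) = (0.01222, 0.9999). S is at the origin and D lies 66.7 along u from S, so D = 66.7·u = (66.70, -0.8149). Tangency of A1 to both parallel lines with radius 9.0 puts T and H at S ± 9.0·n: T = (0.1100, 8.999), H = (-0.1100, -8.999). Equal radii place V and C the same way about D: V = D + 9.0·n = (66.80, 8.184), C = D − 9.0·n = (66.59, -9.814). Then |SC| = |C − S| = 67.30.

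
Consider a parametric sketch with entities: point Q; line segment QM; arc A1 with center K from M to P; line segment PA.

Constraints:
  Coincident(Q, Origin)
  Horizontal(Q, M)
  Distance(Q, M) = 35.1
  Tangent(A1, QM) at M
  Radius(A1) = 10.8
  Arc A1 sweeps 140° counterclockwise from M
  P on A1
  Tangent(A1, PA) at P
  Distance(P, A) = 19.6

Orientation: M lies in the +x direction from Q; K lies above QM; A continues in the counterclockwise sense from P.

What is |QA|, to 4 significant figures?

41.64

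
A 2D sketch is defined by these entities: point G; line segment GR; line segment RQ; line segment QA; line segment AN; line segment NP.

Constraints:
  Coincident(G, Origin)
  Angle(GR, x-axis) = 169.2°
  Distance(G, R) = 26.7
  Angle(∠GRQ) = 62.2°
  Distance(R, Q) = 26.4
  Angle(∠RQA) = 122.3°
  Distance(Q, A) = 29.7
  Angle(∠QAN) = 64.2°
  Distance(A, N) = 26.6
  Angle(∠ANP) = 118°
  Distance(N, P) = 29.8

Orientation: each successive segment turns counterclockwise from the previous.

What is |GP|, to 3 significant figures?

24.2

G is at the origin; GR runs at 169.2° with length 26.7, so R = (-26.2, 5.00). ∠GRQ = 62.2° gives RQ at -73.0° from the x-axis; with |RQ| = 26.4, Q = (-18.5, -20.2). ∠RQA = 122.3° gives QA at -15.3° from the x-axis; with |QA| = 29.7, A = (10.1, -28.1). ∠QAN = 64.2° gives AN at 100° from the x-axis; with |AN| = 26.6, N = (5.29, -1.93). ∠ANP = 118.0° gives NP at 162° from the x-axis; with |NP| = 29.8, P = (-23.1, 7.04). Then |GP| = |P − G| = 24.2.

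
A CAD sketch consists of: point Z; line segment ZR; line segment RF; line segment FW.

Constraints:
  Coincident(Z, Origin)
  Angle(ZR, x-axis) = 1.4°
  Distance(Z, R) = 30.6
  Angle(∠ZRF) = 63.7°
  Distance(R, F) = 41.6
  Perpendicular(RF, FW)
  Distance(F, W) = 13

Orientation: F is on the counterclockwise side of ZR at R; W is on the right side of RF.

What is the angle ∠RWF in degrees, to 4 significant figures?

72.65°

Z is at the origin; ZR runs at 1.4° with length 30.6, so R = 30.6·(cos 1.4°, sin 1.4°) = (30.59, 0.7476). ∠ZRF = 63.7°, so RF runs at 1.4° + (180° − 63.7°) = 117.7° from the x-axis; with |RF| = 41.6, F = R + 41.6·(cos 117.7°, sin 117.7°) = (11.25, 37.58). RF ⟂ FW; with |FW| = 13.0 on the right of RF, W = F + 13.0·(0.8854, 0.4648) = (22.76, 43.62). Then cos ∠RWF = WR·WF / (|WR||WF|), giving 72.65°.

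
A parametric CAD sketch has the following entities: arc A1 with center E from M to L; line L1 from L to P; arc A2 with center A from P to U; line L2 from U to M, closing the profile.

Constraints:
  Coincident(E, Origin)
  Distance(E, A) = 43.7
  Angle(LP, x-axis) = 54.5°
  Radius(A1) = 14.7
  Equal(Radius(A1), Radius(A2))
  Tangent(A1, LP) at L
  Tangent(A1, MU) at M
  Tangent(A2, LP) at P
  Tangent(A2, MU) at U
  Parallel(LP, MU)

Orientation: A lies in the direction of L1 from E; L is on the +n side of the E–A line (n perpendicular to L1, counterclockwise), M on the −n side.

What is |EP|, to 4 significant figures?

46.11

The slot axis is L1's direction at 54.5°, so u = (cos 54.5°, sin 54.5°) = (0.5807, 0.8141) and n = (−sin 54.5°, cos 54.5°) = (-0.8141, 0.5807). E is at the origin and A lies 43.7 along u from E, so A = 43.7·u = (25.38, 35.58). Tangency of A1 to both parallel lines with radius 14.7 puts L and M at E ± 14.7·n: L = (-11.97, 8.536), M = (11.97, -8.536). Equal radii place P and U the same way about A: P = A + 14.7·n = (13.41, 44.11), U = A − 14.7·n = (37.34, 27.04). Then |EP| = |P − E| = 46.11.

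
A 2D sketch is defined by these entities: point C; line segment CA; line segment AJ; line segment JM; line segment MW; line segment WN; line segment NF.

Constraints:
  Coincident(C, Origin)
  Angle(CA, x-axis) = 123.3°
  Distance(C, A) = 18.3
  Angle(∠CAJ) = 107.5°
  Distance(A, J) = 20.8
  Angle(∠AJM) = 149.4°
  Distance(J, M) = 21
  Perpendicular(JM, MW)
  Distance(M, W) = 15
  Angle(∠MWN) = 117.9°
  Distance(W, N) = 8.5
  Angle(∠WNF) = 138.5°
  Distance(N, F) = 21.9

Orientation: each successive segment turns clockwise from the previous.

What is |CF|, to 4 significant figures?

15.75

C is at the origin; CA runs at 123.3° with length 18.3, so A = (-10.05, 15.30). ∠CAJ = 107.5° gives AJ at 50.80° from the x-axis; with |AJ| = 20.8, J = (3.099, 31.41). ∠AJM = 149.4° gives JM at 20.20° from the x-axis; with |JM| = 21.0, M = (22.81, 38.67). JM ⟂ MW, so MW runs at -69.80°; with |MW| = 15.0, W = (27.99, 24.59). ∠MWN = 117.9° gives WN at -131.9° from the x-axis; with |WN| = 8.5, N = (22.31, 18.26). ∠WNF = 138.5° gives NF at -173.4° from the x-axis; with |NF| = 21.9, F = (0.5555, 15.74). Then |CF| = |F − C| = 15.75.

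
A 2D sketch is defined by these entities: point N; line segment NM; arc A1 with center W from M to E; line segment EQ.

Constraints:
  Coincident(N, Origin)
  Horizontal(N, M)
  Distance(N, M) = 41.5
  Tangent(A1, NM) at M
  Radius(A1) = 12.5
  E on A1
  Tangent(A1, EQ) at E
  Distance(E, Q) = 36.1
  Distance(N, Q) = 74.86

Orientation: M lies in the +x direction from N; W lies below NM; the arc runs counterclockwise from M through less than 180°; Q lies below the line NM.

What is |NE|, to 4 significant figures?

39.12

Checks: |WE| = 12.50 ✓; ∠(WE, EQ) = 90.00° ✓; |EQ| = 36.10 ✓; |NQ| = 74.86 ✓.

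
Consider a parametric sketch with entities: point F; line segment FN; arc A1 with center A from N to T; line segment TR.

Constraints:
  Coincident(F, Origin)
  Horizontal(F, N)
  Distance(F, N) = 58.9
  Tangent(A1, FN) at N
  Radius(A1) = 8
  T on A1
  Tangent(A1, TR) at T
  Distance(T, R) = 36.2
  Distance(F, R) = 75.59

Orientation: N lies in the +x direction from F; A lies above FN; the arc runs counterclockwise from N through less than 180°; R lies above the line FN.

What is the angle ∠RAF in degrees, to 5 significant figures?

100.54°

Checks: ∠(AN, NF) = 90.00° ✓; |AN| = 8.000 ✓; |AT| = 8.000 ✓; ∠(AT, TR) = 90.00° ✓; |TR| = 36.20 ✓; |FR| = 75.59 ✓.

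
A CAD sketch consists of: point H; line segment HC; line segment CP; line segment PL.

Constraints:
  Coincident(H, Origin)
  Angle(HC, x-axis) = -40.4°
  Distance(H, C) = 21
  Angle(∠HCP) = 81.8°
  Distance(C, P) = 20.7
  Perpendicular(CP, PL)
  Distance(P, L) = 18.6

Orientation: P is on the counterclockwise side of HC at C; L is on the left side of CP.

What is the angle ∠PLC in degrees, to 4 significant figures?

48.06°

∠HCP = 81.8°, so CP runs at -40.4° + (180° − 81.8°) = 57.80° from the x-axis; with |CP| = 20.7, P = C + 20.7·(cos 57.80°, sin 57.80°) = (27.02, 3.906). CP is perpendicular to PL; with |PL| = 18.6 on the left of CP, L = P + 18.6·(-0.8462, 0.5329) = (11.28, 13.82). Then cos ∠PLC = LP·LC / (|LP||LC|), giving 48.06°.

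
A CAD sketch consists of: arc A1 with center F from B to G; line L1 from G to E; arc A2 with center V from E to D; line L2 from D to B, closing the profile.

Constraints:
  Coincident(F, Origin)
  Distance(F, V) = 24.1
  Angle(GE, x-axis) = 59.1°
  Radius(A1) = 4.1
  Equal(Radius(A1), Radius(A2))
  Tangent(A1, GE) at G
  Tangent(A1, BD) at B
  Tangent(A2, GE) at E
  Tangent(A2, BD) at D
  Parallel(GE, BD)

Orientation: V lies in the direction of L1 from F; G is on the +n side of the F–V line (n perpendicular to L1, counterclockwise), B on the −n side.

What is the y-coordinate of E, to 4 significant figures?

22.78

The slot axis is L1's direction at 59.1°, so u = (cos 59.1°, sin 59.1°) = (0.5135, 0.8581) and n = (−sin 59.1°, cos 59.1°) = (-0.8581, 0.5135). F is at the origin and V lies 24.1 along u from F, so V = 24.1·u = (12.38, 20.68). Tangency of A1 to both parallel lines with radius 4.1 puts G and B at F ± 4.1·n: G = (-3.518, 2.106), B = (3.518, -2.106). Equal radii place E and D the same way about V: E = V + 4.1·n = (8.858, 22.78), D = V − 4.1·n = (15.89, 18.57). So E.y = 22.78.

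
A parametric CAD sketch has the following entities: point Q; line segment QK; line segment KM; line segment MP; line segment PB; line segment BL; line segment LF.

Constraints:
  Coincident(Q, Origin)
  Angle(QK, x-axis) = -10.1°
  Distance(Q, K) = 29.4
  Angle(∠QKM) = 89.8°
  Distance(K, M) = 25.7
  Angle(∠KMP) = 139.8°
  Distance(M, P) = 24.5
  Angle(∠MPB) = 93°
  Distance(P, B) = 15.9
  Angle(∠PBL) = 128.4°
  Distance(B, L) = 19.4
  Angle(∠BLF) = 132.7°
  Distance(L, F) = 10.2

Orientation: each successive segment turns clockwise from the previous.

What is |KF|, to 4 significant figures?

23.09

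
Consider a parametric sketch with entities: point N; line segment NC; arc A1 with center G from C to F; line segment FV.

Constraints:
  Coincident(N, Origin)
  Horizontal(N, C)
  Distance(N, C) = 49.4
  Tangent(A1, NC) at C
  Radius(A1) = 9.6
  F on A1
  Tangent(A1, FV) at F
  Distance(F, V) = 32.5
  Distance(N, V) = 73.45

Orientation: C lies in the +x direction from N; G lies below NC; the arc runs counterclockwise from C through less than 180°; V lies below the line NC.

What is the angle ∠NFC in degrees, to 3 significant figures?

97.1°

N is at the origin; N and C share the same y with |NC| = 49.4 and C on the +x side, so C = (49.4, 0.00). A1 meets NC tangentially, so GC is at right angles to NC, so G = C + (0, -9.6) = (49.4, -9.60). Since GF ⟂ FV (tangency), |GV| = √(9.6² + 32.5²) = 33.9 regardless of where F sits on A1. So V lies on both circle(N, 73.45) and circle(G, 33.9); the below-NC intersection is V = (60.5, -41.6). F is the foot of the tangent from V: F = (41.6, -15.2).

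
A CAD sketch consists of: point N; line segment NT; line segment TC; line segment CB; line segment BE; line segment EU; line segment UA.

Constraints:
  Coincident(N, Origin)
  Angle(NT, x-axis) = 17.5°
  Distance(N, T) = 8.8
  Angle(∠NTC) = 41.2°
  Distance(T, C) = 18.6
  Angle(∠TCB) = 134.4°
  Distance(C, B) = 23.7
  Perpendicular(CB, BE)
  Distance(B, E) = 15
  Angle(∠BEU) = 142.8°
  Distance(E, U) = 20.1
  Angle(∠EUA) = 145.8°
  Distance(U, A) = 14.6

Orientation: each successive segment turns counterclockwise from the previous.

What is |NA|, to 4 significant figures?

23.14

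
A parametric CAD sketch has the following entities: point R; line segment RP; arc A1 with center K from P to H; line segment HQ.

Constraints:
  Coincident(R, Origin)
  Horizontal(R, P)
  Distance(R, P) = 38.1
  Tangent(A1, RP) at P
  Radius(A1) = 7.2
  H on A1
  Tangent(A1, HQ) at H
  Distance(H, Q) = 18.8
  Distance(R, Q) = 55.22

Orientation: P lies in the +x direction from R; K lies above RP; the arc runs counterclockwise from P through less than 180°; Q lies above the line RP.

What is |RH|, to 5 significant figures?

45.357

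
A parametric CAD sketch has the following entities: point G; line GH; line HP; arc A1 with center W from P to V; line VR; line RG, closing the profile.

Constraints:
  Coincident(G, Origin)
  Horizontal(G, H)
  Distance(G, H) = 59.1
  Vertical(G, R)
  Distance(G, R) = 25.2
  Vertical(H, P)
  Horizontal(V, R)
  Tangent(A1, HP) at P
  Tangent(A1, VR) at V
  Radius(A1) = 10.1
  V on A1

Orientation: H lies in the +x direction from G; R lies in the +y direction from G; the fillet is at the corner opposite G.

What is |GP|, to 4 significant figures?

61.00

G is at the origin; G and H share the same y with |GH| = 59.1 and H on the +x side, so H = (59.10, 0.000). G and R share the same x with |GR| = 25.2 and R on the +y side, so R = (0.000, 25.20). The virtual corner opposite G is at (59.10, 25.20). A1 meets HP tangentially, so WP is at right angles to HP and tangency of A1 to VR means the radius WV is perpendicular to VR, with radius 10.1, so the center W sits 10.1 in from both sides at W = (49.00, 15.10). That places the tangent points at P = (59.10, 15.10) on HP and V = (49.00, 25.20) on VR. Then |GP| = |P − G| = 61.00.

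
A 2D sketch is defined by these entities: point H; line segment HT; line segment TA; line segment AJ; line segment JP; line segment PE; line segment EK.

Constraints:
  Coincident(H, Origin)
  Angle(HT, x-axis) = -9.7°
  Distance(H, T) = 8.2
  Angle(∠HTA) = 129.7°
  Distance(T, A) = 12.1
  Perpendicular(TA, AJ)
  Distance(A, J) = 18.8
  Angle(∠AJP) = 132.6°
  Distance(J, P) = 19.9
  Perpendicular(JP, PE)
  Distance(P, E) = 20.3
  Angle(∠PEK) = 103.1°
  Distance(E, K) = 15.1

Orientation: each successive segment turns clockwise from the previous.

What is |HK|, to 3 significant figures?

2.93

H is at the origin; HT runs at -9.7° with length 8.2, so T = (8.08, -1.38). ∠HTA = 129.7° gives TA at -60.0° from the x-axis; with |TA| = 12.1, A = (14.1, -11.9). The perpendicularity gives AJ at right angles to TA, so AJ runs at -150°; with |AJ| = 18.8, J = (-2.15, -21.3). ∠AJP = 132.6° gives JP at 163° from the x-axis; with |JP| = 19.9, P = (-21.1, -15.3). JP is perpendicular to PE, so PE runs at 72.6°; with |PE| = 20.3, E = (-15.1, 4.06). ∠PEK = 103.1° gives EK at -4.30° from the x-axis; with |EK| = 15.1, K = (-0.00987, 2.93). Then |HK| = |K − H| = 2.93.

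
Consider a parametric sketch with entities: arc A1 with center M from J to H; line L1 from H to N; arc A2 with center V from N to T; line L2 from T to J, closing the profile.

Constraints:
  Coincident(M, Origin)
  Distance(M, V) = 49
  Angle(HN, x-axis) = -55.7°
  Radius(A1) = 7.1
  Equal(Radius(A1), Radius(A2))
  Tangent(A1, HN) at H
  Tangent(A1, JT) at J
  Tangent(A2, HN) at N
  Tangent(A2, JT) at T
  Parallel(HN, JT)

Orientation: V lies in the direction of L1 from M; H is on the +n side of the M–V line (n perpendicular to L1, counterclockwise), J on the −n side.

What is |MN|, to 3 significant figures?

49.5

Tangency of A1 to both parallel lines with radius 7.1 puts H and J at M ± 7.1·n: H = (5.87, 4.00), J = (-5.87, -4.00). Equal radii place N and T the same way about V: N = V + 7.1·n = (33.5, -36.5), T = V − 7.1·n = (21.7, -44.5). Then |MN| = |N − M| = 49.5.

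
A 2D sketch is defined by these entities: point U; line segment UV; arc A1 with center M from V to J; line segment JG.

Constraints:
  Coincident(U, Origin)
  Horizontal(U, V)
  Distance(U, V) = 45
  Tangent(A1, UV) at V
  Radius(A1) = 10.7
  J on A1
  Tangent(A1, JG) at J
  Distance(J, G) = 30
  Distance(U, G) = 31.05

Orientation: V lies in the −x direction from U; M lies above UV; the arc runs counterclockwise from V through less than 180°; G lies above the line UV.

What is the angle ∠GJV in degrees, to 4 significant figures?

155.9°

Checks: |MJ| = 10.70 ✓; ∠(MJ, JG) = 90.00° ✓; |JG| = 30.00 ✓; |UG| = 31.05 ✓.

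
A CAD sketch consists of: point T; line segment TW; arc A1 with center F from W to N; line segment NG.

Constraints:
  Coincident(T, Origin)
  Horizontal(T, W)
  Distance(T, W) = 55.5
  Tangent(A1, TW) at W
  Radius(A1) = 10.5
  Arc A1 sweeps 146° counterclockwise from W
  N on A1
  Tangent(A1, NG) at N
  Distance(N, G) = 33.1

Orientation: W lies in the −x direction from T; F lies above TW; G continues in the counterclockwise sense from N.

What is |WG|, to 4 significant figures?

43.45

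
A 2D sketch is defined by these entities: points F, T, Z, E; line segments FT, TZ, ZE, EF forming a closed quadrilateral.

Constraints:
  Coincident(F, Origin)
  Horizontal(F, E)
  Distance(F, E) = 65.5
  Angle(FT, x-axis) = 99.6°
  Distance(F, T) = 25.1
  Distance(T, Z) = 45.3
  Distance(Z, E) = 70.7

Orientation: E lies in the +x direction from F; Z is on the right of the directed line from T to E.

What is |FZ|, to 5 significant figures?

20.620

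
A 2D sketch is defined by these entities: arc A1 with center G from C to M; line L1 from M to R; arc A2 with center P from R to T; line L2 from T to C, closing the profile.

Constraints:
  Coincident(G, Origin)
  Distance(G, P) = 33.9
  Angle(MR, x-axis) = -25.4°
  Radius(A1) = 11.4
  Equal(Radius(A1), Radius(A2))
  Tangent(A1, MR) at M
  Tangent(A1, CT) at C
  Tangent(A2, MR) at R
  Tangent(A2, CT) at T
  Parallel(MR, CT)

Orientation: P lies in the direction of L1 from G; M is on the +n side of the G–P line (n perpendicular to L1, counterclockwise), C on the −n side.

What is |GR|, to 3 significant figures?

35.8

The slot axis is L1's direction at -25.4°, so u = (cos -25.4°, sin -25.4°) = (0.903, -0.429) and n = (−sin -25.4°, cos -25.4°) = (0.429, 0.903). G is at the origin and P lies 33.9 along u from G, so P = 33.9·u = (30.6, -14.5). Tangency of A1 to both parallel lines with radius 11.4 puts M and C at G ± 11.4·n: M = (4.89, 10.3), C = (-4.89, -10.3). Equal radii place R and T the same way about P: R = P + 11.4·n = (35.5, -4.24), T = P − 11.4·n = (25.7, -24.8). Then |GR| = |R − G| = 35.8.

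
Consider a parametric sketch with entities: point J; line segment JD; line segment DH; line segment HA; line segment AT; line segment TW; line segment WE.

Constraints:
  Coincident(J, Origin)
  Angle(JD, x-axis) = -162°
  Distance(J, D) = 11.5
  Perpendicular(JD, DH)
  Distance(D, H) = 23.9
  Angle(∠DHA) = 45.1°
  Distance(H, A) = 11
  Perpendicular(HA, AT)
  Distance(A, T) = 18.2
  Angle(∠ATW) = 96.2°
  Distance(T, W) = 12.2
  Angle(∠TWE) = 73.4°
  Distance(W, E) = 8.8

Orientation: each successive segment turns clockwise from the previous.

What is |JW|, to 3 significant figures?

28.3

J is at the origin; JD runs at -162.0° with length 11.5, so D = (-10.9, -3.55). JD is perpendicular to DH, so DH runs at 108°; with |DH| = 23.9, H = (-18.3, 19.2). ∠DHA = 45.1° gives HA at -26.9° from the x-axis; with |HA| = 11.0, A = (-8.51, 14.2). HA ⟂ AT, so AT runs at -117°; with |AT| = 18.2, T = (-16.7, -2.03). ∠ATW = 96.2° gives TW at 159° from the x-axis; with |TW| = 12.2, W = (-28.2, 2.28). Then |JW| = |W − J| = 28.3.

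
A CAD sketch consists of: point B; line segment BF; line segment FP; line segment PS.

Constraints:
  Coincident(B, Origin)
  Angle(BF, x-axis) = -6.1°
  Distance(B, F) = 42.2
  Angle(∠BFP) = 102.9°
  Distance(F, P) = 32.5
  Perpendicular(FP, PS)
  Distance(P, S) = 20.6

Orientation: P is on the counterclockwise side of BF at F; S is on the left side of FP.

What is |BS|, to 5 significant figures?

46.680

B is at the origin; BF runs at -6.1° with length 42.2, so F = 42.2·(cos -6.1°, sin -6.1°) = (41.961, -4.4843). ∠BFP = 102.9°, so FP runs at -6.1° + (180° − 102.9°) = 71.000° from the x-axis; with |FP| = 32.5, P = F + 32.5·(cos 71.000°, sin 71.000°) = (52.542, 26.245). FP is perpendicular to PS; with |PS| = 20.6 on the left of FP, S = P + 20.6·(-0.94552, 0.32557) = (33.064, 32.952). Then |BS| = |S − B| = 46.680.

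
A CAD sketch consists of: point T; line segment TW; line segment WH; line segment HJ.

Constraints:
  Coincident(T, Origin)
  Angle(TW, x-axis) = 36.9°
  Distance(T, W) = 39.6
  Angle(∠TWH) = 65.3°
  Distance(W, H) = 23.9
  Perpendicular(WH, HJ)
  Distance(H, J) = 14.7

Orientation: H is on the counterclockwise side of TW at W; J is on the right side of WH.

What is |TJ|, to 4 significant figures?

51.21

∠TWH = 65.3°, so WH runs at 36.9° + (180° − 65.3°) = 151.6° from the x-axis; with |WH| = 23.9, H = W + 23.9·(cos 151.6°, sin 151.6°) = (10.64, 35.14). WH ⟂ HJ; with |HJ| = 14.7 on the right of WH, J = H + 14.7·(0.4756, 0.8796) = (17.64, 48.07). Then |TJ| = |J − T| = 51.21.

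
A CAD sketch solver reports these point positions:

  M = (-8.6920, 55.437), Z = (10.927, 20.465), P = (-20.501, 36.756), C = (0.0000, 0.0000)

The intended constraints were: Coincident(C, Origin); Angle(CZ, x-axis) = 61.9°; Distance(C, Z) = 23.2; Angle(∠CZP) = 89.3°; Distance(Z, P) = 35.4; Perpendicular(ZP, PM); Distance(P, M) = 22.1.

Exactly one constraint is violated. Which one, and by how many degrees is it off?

Perpendicular(ZP, PM) — off by 4.90°.

C = (0.00, 0.00) ✓; CZ at 61.90° ✓; |CZ| = 23.20 ✓; ∠CZP = 89.30° ✓; |ZP| = 35.40 ✓; ∠(ZP, PM) = 94.90° ✗; |PM| = 22.10 ✓.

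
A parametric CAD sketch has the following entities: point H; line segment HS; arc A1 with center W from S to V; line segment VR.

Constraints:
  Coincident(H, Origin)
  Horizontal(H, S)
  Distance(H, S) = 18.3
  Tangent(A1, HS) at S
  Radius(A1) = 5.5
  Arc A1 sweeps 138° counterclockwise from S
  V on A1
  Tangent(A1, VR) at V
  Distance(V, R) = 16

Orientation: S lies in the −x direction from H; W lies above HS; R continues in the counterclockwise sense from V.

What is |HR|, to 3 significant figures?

33.4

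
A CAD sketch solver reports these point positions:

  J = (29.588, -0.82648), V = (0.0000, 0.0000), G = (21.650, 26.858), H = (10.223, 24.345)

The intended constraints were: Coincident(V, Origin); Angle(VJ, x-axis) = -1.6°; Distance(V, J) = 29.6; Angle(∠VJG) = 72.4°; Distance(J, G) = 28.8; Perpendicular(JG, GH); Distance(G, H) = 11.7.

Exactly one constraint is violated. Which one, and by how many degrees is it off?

Perpendicular(JG, GH) — off by 3.60°.

V = (0.00, 0.00) ✓; VJ at -1.600° ✓; |VJ| = 29.60 ✓; ∠VJG = 72.40° ✓; |JG| = 28.80 ✓; ∠(JG, GH) = 86.40° ✗; |GH| = 11.70 ✓.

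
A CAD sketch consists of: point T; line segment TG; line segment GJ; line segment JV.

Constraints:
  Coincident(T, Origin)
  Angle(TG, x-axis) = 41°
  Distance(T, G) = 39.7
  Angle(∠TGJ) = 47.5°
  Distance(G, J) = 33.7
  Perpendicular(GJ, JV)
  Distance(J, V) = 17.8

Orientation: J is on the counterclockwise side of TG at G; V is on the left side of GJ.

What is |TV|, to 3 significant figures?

13.4

∠TGJ = 47.5°, so GJ runs at 41.0° + (180° − 47.5°) = 174° from the x-axis; with |GJ| = 33.7, J = G + 33.7·(cos 174°, sin 174°) = (-3.52, 29.9). GJ is perpendicular to JV; with |JV| = 17.8 on the left of GJ, V = J + 17.8·(-0.113, -0.994) = (-5.54, 12.2). Then |TV| = |V − T| = 13.4.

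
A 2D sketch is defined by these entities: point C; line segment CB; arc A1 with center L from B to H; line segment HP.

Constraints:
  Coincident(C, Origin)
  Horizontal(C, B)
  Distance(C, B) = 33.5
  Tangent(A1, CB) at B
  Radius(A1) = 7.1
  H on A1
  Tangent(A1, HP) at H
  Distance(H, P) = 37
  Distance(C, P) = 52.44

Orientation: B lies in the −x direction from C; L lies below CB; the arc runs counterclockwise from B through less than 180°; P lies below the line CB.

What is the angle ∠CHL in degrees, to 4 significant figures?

6.093°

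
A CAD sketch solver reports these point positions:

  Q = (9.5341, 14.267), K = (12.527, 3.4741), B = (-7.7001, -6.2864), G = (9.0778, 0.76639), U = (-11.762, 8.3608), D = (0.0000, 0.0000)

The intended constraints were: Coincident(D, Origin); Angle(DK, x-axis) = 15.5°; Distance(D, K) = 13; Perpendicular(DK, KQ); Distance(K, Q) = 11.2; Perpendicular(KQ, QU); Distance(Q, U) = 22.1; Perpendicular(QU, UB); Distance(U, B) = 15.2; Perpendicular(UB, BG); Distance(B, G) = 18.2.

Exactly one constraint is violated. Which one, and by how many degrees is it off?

Perpendicular(UB, BG) — off by 7.30°.

D = (0.00, 0.00) ✓; DK at 15.50° ✓; |DK| = 13.00 ✓; ∠(DK, KQ) = 90.00° ✓; |KQ| = 11.20 ✓; ∠(KQ, QU) = 90.00° ✓; |QU| = 22.10 ✓; ∠(QU, UB) = 90.00° ✓; |UB| = 15.20 ✓; ∠(UB, BG) = 97.30° ✗; |BG| = 18.20 ✓.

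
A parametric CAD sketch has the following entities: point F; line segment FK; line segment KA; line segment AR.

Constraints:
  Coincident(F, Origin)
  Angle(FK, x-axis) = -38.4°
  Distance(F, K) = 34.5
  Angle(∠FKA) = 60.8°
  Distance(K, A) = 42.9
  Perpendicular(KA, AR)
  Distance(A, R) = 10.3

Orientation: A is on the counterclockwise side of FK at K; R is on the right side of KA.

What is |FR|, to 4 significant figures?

48.09

F is at the origin; FK runs at -38.4° with length 34.5, so K = 34.5·(cos -38.4°, sin -38.4°) = (27.04, -21.43). ∠FKA = 60.8°, so KA runs at -38.4° + (180° − 60.8°) = 80.80° from the x-axis; with |KA| = 42.9, A = K + 42.9·(cos 80.80°, sin 80.80°) = (33.90, 20.92). KA is perpendicular to AR; with |AR| = 10.3 on the right of KA, R = A + 10.3·(0.9871, -0.1599) = (44.06, 19.27). Then |FR| = |R − F| = 48.09.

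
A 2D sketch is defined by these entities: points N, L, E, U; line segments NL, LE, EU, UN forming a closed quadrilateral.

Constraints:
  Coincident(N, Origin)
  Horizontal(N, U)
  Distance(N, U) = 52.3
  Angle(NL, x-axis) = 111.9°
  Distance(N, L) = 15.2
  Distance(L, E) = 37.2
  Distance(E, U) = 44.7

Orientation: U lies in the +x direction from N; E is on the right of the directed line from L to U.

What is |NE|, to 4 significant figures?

22.14

N is at the origin; N and U share the same y with |NU| = 52.3 and U in +x, so U = (52.3, 0). NL runs at 111.9° with |NL| = 15.2, so L = (-5.669, 14.10). E is determined by |LE| = 37.2 and |EU| = 44.7 together: it lies at the intersection of circle(L, 37.2) and circle(U, 44.7). With |LU| = 59.66, the foot of the radical line on LU is 24.68 from L and the perpendicular offset is √(37.2² − 24.68²) = 27.83. Taking the right-of-LU solution: E = (11.73, -18.77).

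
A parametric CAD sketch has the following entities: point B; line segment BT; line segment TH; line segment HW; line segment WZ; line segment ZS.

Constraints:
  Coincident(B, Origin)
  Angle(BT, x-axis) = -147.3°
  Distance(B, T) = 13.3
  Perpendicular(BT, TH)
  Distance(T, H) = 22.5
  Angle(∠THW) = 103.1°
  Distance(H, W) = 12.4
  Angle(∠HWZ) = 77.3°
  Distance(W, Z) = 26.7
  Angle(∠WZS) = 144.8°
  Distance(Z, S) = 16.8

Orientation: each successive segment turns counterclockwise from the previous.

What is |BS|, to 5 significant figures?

18.532

∠HWZ = 77.3° gives WZ at 122.30° from the x-axis; with |WZ| = 26.7, Z = (-1.6224, 0.60890). ∠WZS = 144.8° gives ZS at 157.50° from the x-axis; with |ZS| = 16.8, S = (-17.144, 7.0380). Then |BS| = |S − B| = 18.532.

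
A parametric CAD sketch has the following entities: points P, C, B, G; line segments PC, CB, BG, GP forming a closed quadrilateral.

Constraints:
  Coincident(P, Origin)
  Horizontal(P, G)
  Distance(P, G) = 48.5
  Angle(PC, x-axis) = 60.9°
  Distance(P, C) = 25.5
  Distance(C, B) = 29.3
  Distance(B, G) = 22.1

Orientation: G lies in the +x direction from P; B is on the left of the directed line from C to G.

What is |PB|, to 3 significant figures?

46.7

Checks: |CB| = 29.30 ✓; |BG| = 22.10 ✓.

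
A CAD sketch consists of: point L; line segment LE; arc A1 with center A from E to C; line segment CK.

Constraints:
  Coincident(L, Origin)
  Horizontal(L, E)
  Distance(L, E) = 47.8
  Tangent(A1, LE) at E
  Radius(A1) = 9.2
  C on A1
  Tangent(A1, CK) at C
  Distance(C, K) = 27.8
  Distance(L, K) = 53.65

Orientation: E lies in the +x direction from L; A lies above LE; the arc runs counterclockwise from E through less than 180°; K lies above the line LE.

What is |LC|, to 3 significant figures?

57.1

Checks: L = (0.00, 0.00) ✓; |AC| = 9.200 ✓; ∠(AC, CK) = 90.00° ✓; |CK| = 27.80 ✓; |LK| = 53.65 ✓.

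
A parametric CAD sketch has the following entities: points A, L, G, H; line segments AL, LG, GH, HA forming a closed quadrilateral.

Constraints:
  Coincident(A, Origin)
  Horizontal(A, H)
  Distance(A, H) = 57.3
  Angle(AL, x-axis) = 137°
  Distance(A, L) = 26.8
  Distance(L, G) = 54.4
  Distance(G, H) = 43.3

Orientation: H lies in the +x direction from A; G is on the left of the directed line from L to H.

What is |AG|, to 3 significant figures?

47.6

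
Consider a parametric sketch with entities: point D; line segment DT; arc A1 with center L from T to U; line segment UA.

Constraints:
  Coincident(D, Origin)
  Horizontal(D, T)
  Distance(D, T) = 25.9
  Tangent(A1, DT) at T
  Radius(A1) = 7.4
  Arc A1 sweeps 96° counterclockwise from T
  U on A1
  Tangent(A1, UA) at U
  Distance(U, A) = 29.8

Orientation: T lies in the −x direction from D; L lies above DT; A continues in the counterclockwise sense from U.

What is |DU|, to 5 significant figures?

20.262

D is at the origin; D and T share the same y with |DT| = 25.9 and T on the −x side, so T = (-25.900, 0.0000). A1 meets DT tangentially, so LT is at right angles to DT, so L = T + (0, 7.4) = (-25.900, 7.4000). On A1, T sits at bearing -90° from L; a 96° counterclockwise sweep puts U at bearing 6°, so U = L + 7.4·(cos 6°, sin 6°) = (-18.541, 8.1735). Then |DU| = |U − D| = 20.262.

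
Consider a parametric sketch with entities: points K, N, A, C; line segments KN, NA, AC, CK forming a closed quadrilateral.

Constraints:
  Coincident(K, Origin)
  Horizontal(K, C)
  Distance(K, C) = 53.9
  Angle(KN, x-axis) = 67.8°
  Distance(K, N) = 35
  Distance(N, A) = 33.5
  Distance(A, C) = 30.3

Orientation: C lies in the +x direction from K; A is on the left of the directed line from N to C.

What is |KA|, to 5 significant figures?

55.093

K is at the origin; K and C share the same y with |KC| = 53.9 and C in +x, so C = (53.9, 0). KN runs at 67.8° with |KN| = 35.0, so N = (13.224, 32.405). A is determined by |NA| = 33.5 and |AC| = 30.3 together: it lies at the intersection of circle(N, 33.5) and circle(C, 30.3). With |NC| = 52.006, the foot of the radical line on NC is 27.966 from N and the perpendicular offset is √(33.5² − 27.966²) = 18.444. Taking the left-of-NC solution: A = (46.590, 29.405).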